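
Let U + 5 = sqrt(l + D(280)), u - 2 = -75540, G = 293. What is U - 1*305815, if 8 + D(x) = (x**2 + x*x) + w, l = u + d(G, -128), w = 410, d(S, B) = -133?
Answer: -305820 + 3*sqrt(9059) ≈ -3.0553e+5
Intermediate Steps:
u = -75538 (u = 2 - 75540 = -75538)
l = -75671 (l = -75538 - 133 = -75671)
D(x) = 402 + 2*x**2 (D(x) = -8 + ((x**2 + x*x) + 410) = -8 + ((x**2 + x**2) + 410) = -8 + (2*x**2 + 410) = -8 + (410 + 2*x**2) = 402 + 2*x**2)
U = -5 + 3*sqrt(9059) (U = -5 + sqrt(-75671 + (402 + 2*280**2)) = -5 + sqrt(-75671 + (402 + 2*78400)) = -5 + sqrt(-75671 + (402 + 156800)) = -5 + sqrt(-75671 + 157202) = -5 + sqrt(81531) = -5 + 3*sqrt(9059) ≈ 280.54)
U - 1*305815 = (-5 + 3*sqrt(9059)) - 1*305815 = (-5 + 3*sqrt(9059)) - 305815 = -305820 + 3*sqrt(9059)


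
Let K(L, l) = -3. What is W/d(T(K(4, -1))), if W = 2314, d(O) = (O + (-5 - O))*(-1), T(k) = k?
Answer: 2314/5 ≈ 462.80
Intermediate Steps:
d(O) = 5 (d(O) = -5*(-1) = 5)
W/d(T(K(4, -1))) = 2314/5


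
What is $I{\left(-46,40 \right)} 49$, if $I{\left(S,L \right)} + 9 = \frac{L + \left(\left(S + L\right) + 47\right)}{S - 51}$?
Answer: $- \frac{46746}{97} \approx -481.92$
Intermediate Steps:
$I{\left(S,L \right)} = -9 + \frac{47 + S + 2 L}{-51 + S}$ ($I{\left(S,L \right)} = -9 + \frac{L + \left(\left(S + L\right) + 47\right)}{S - 51} = -9 + \frac{L + \left(\left(L + S\right) + 47\right)}{-51 + S} = -9 + \frac{L + \left(47 + L + S\right)}{-51 + S} = -9 + \frac{47 + S + 2 L}{-51 + S}$)
$I{\left(-46,40 \right)} 49 = \frac{2 \left(253 + 40 - -184\right)}{-51 - 46} \cdot 49 = \frac{2 \left(253 + 40 + 184\right)}{-97} \cdot 49 = 2 \left(- \frac{1}{97}\right) 477 \cdot 49 = \left(- \frac{954}{97}\right) 49 = - \frac{46746}{97}$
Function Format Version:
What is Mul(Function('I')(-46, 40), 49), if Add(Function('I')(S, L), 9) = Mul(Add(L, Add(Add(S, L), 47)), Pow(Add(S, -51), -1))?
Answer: Rational(-46746, 97) ≈ -481.92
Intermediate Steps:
Function('I')(S, L) = Add(-9, Mul(Pow(Add(-51, S), -1), Add(47, S, Mul(2, L)))) (Function('I')(S, L) = Add(-9, Mul(Add(L, Add(Add(S, L), 47)), Pow(Add(S, -51), -1))) = Add(-9, Mul(Add(L, Add(Add(L, S), 47)), Pow(Add(-51, S), -1))) = Add(-9, Mul(Add(L, Add(47, L, S)), Pow(Add(-51, S), -1))) = Add(-9, Mul(Add(47, S, Mul(2, L)), Pow(Add(-51, S), -1))) = Add(-9, Mul(Pow(Add(-51, S), -1), Add(47, S, Mul(2, L)))))
Mul(Function('I')(-46, 40), 49) = Mul(Mul(2, Pow(Add(-51, -46), -1), Add(253, 40, Mul(-4, -46))), 49) = Mul(Mul(2, Pow(-97, -1), Add(253, 40, 184)), 49) = Mul(Mul(2, Rational(-1, 97), 477), 49) = Mul(Rational(-954, 97), 49) = Rational(-46746, 97)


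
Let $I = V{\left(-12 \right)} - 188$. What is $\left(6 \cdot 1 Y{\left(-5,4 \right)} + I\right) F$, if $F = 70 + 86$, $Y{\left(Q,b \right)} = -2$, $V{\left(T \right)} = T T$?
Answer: $-8736$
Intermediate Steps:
$V{\left(T \right)} = T^{2}$
$I = -44$ ($I = \left(-12\right)^{2} - 188 = 144 - 188 = -44$)
$F = 156$
$\left(6 \cdot 1 Y{\left(-5,4 \right)} + I\right) F = \left(6 \cdot 1 \left(-2\right) - 44\right) 156 = \left(6 \left(-2\right) - 44\right) 156 = \left(-12 - 44\right) 156 = \left(-56\right) 156 = -8736$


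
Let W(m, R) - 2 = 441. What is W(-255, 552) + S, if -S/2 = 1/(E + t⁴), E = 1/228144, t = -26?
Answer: 46185554861147/104256332545 ≈ 443.00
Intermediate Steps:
W(m, R) = 443 (W(m, R) = 2 + 441 = 443)
E = 1/228144 ≈ 4.3832e-6
S = -456288/104256332545 (S = -2/(1/228144 + (-26)⁴) = -2/(1/228144 + 456976) = -2/104256332545/228144 = -2*228144/104256332545 = -456288/104256332545 ≈ -4.3766e-6)
W(-255, 552) + S = 443 - 456288/104256332545 = 46185554861147/104256332545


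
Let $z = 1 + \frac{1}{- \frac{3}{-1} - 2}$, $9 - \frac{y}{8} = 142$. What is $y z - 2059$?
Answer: $-4187$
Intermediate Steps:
$y = -1064$ ($y = 72 - 1136 = -1064$)
$z = 2$ ($z = 1 + \frac{1}{\left(-3\right) \left(-1\right) - 2} = 1 + \frac{1}{3 - 2} = 1 + 1^{-1} = 1 + 1 = 2$)
$y z - 2059 = \left(-1064\right) 2 - 2059 = -2128 - 2059 = -4187$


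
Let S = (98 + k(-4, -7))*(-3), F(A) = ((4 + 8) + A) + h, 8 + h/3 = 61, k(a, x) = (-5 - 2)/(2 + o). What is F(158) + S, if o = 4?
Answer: 77/2 ≈ 38.500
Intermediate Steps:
k(a, x) = -7/6 (k(a, x) = (-5 - 2)/(2 + 4) = -7/6)
h = 159 (h = -24 + 3*61 = -24 + 183 = 159)
F(A) = 171 + A (F(A) = ((4 + 8) + A) + 159 = (12 + A) + 159 = 171 + A)
S = -581/2 (S = (98 - 7/6)*(-3) = (581/6)*(-3) = -581/2 ≈ -290.50)
F(158) + S = (171 + 158) - 581/2 = 329 - 581/2 = 77/2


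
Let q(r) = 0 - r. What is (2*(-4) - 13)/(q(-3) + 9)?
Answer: -7/4 ≈ -1.7500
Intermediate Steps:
q(r) = -r
(2*(-4) - 13)/(q(-3) + 9) = (2*(-4) - 13)/(-1*(-3) + 9) = (-8 - 13)/(3 + 9) = -21/12 = -21*1/12 = -7/4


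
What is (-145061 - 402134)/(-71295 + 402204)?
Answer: -547195/330909 ≈ -1.6536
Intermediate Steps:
(-145061 - 402134)/(-71295 + 402204) = -547195/330909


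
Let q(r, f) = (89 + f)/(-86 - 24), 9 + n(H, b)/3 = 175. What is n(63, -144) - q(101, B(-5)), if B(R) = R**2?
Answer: 27447/55 ≈ 499.04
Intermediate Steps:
n(H, b) = 498 (n(H, b) = -27 + 3*175 = -27 + 525 = 498)
q(r, f) = -89/110 - f/110 (q(r, f) = (89 + f)/(-110) = (89 + f)*(-1/110) = -89/110 - f/110)
n(63, -144) - q(101, B(-5)) = 498 - (-89/110 - 1/110*(-5)**2) = 498 - (-89/110 - 1/110*25) = 498 - (-89/110 - 5/22) = 498 - 1*(-57/55) = 498 + 57/55 = 27447/55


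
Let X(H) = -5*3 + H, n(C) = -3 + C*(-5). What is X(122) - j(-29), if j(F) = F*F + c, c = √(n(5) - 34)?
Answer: -734 - I*√62 ≈ -734.0 - 7.874*I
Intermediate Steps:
n(C) = -3 - 5*C
X(H) = -15 + H
c = I*√62 (c = √((-3 - 5*5) - 34) = √((-3 - 25) - 34) = √(-28 - 34) = √(-62) = I*√62 ≈ 7.874*I)
j(F) = F² + I*√62 (j(F) = F*F + I*√62 = F² + I*√62)
X(122) - j(-29) = (-15 + 122) - ((-29)² + I*√62) = 107 - (841 + I*√62) = 107 + (-841 - I*√62) = -734 - I*√62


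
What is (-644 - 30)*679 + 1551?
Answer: -456095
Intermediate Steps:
(-644 - 30)*679 + 1551 = -674*679 + 1551 = -457646 + 1551 = -456095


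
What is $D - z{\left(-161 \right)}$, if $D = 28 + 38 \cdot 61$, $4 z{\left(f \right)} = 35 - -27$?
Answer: $\frac{4661}{2} \approx 2330.5$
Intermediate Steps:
$z{\left(f \right)} = \frac{31}{2}$ ($z{\left(f \right)} = \frac{35 - -27}{4} = \frac{35 + 27}{4} = \frac{1}{4} \cdot 62 = \frac{31}{2}$)
$D = 2346$ ($D = 28 + 2318 = 2346$)
$D - z{\left(-161 \right)} = 2346 - \frac{31}{2} = \frac{4661}{2}$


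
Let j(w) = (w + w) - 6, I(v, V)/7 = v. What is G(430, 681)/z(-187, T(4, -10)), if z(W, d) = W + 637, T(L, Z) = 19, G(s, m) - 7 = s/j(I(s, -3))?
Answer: 3544/225525 ≈ 0.015714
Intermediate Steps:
I(v, V) = 7*v
j(w) = -6 + 2*w (j(w) = 2*w - 6 = -6 + 2*w)
G(s, m) = 7 + s/(-6 + 14*s) (G(s, m) = 7 + s/(-6 + 2*(7*s)) = 7 + s/(-6 + 14*s))
z(W, d) = 637 + W
G(430, 681)/z(-187, T(4, -10)) = (3*(-14 + 33*430)/(2*(-3 + 7*430)))/(637 - 187) = (3*(-14 + 14190)/(2*(-3 + 3010)))/450 = ((3/2)*14176/3007)*(1/450) = ((3/2)*(1/3007)*14176)*(1/450) = (21264/3007)*(1/450) = 3544/225525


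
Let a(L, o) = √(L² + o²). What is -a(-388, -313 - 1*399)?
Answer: -4*√41093 ≈ -810.86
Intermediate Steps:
-a(-388, -313 - 1*399) = -√((-388)² + (-313 - 1*399)²) = -√(150544 + (-313 - 399)²) = -√(150544 + (-712)²) = -√(150544 + 506944) = -√657488 = -4*√41093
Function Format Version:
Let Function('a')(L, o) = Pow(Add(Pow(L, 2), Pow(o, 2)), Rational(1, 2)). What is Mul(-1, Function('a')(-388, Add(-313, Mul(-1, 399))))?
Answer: Mul(-4, Pow(41093, Rational(1, 2))) ≈ -810.86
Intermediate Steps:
Mul(-1, Function('a')(-388, Add(-313, Mul(-1, 399)))) = Mul(-1, Pow(Add(Pow(-388, 2), Pow(Add(-313, Mul(-1, 399)), 2)), Rational(1, 2))) = Mul(-1, Pow(Add(150544, Pow(Add(-313, -399), 2)), Rational(1, 2))) = Mul(-1, Pow(Add(150544, Pow(-712, 2)), Rational(1, 2))) = Mul(-1, Pow(Add(150544, 506944), Rational(1, 2))) = Mul(-1, Pow(657488, Rational(1, 2))) = Mul(-1, Mul(4, Pow(41093, Rational(1, 2)))) = Mul(-4, Pow(41093, Rational(1, 2)))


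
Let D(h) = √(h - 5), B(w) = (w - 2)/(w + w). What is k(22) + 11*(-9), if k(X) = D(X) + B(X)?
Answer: -1084/11 + √17 ≈ -94.422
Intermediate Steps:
B(w) = (-2 + w)/(2*w) (B(w) = (-2 + w)/((2*w)) = (-2 + w)*(1/(2*w)) = (-2 + w)/(2*w))
D(h) = √(-5 + h)
k(X) = √(-5 + X) + (-2 + X)/(2*X)
k(22) + 11*(-9) = (½ + √(-5 + 22) - 1/22) + 11*(-9) = (½ + √17 - 1*1/22) - 99 = (½ + √17 - 1/22) - 99 = (5/11 + √17) - 99 = -1084/11 + √17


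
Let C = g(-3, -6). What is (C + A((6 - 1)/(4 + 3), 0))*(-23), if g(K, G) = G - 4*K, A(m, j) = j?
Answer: -138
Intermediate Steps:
C = 6 (C = -6 - 4*(-3) = -6 + 12 = 6)
(C + A((6 - 1)/(4 + 3), 0))*(-23) = (6 + 0)*(-23) = 6*(-23) = -138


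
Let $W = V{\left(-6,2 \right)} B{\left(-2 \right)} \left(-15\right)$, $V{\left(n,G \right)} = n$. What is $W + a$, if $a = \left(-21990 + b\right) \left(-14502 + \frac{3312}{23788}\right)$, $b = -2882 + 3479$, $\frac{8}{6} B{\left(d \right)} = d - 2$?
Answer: $\frac{1844985608748}{5947} \approx 3.1024 \cdot 10^{8}$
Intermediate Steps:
$B{\left(d \right)} = - \frac{3}{2} + \frac{3 d}{4}$ ($B{\left(d \right)} = \frac{3 \left(d - 2\right)}{4} = \frac{3 \left(-2 + d\right)}{4} = - \frac{3}{2} + \frac{3 d}{4}$)
$b = 597$
$W = -270$ ($W = - 6 \left(- \frac{3}{2} + \frac{3}{4} \left(-2\right)\right) \left(-15\right) = - 6 \left(- \frac{3}{2} - \frac{3}{2}\right) \left(-15\right) = \left(-6\right) \left(-3\right) \left(-15\right) = 18 \left(-15\right) = -270$)
$a = \frac{1844987214438}{5947}$ ($a = \left(-21990 + 597\right) \left(-14502 + \frac{3312}{23788}\right) = - 21393 \left(-14502 + 3312 \cdot \frac{1}{23788}\right) = - 21393 \left(-14502 + \frac{828}{5947}\right) = \left(-21393\right) \left(- \frac{86242566}{5947}\right) = \frac{1844987214438}{5947} \approx 3.1024 \cdot 10^{8}$)
$W + a = -270 + \frac{1844987214438}{5947} = \frac{1844985608748}{5947}$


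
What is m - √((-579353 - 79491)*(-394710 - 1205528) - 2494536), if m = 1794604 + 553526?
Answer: 2348130 - 8*√16473511099 ≈ 1.3213e+6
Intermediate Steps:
m = 2348130
m - √((-579353 - 79491)*(-394710 - 1205528) - 2494536) = 2348130 - √((-579353 - 79491)*(-394710 - 1205528) - 2494536) = 2348130 - √(-658844*(-1600238) - 2494536) = 2348130 - √(1054307204872 - 2494536) = 2348130 - √1054304710336 = 2348130 - 8*√16473511099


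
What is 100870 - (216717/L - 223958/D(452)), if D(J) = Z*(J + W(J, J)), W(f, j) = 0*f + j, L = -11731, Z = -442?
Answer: 13908681345527/137862712 ≈ 1.0089e+5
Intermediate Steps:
W(f, j) = j (W(f, j) = 0 + j = j)
D(J) = -884*J (D(J) = -442*(J + J) = -884*J)
100870 - (216717/L - 223958/D(452)) = 100870 - (216717/(-11731) - 223958/((-884*452))) = 100870 - (216717*(-1/11731) - 223958/(-399568)) = 100870 - (-216717/11731 - 223958*(-1/399568)) = 100870 - (-216717/11731 + 6587/11752) = 100870 - 1*(-2469586087/137862712) = 100870 + 2469586087/137862712 = 13908681345527/137862712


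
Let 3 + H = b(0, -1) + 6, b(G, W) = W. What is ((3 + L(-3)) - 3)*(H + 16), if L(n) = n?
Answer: -54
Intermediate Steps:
H = 2 (H = -3 + (-1 + 6) = -3 + 5 = 2)
((3 + L(-3)) - 3)*(H + 16) = ((3 - 3) - 3)*(2 + 16) = (0 - 3)*18 = -3*18 = -54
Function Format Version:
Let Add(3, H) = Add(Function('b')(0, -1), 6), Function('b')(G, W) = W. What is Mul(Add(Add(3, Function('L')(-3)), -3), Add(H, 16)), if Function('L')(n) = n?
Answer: -54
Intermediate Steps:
H = 2 (H = Add(-3, Add(-1, 6)) = Add(-3, 5) = 2)
Mul(Add(Add(3, Function('L')(-3)), -3), Add(H, 16)) = Mul(Add(Add(3, -3), -3), Add(2, 16)) = Mul(Add(0, -3), 18) = Mul(-3, 18) = -54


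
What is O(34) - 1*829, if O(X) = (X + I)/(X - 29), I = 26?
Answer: -817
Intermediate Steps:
O(X) = (26 + X)/(-29 + X) (O(X) = (X + 26)/(X - 29) = (26 + X)/(-29 + X))
O(34) - 1*829 = (26 + 34)/(-29 + 34) - 1*829 = 60/5 - 829 = (⅕)*60 - 829 = 12 - 829 = -817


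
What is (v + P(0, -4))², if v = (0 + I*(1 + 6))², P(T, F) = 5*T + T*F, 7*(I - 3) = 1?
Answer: 234256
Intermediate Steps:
I = 22/7 (I = 3 + (⅐)*1 = 3 + ⅐ = 22/7 ≈ 3.1429)
P(T, F) = 5*T + F*T
v = 484 (v = (0 + 22*(1 + 6)/7)² = (0 + (22/7)*7)² = (0 + 22)² = 22² = 484)
(v + P(0, -4))² = (484 + 0*(5 - 4))² = (484 + 0*1)² = (484 + 0)² = 484² = 234256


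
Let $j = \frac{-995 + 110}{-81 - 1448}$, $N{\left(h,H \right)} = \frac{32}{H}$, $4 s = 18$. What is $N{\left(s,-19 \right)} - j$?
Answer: $- \frac{65743}{29051} \approx -2.263$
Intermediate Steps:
$s = \frac{9}{2}$ ($s = \frac{1}{4} \cdot 18 = \frac{9}{2} \approx 4.5$)
$j = \frac{885}{1529}$ ($j = - \frac{885}{-1529} = \left(-885\right) \left(- \frac{1}{1529}\right) = \frac{885}{1529} \approx 0.57881$)
$N{\left(s,-19 \right)} - j = \frac{32}{-19} - \frac{885}{1529} = 32 \left(- \frac{1}{19}\right) - \frac{885}{1529} = - \frac{32}{19} - \frac{885}{1529} = - \frac{65743}{29051}$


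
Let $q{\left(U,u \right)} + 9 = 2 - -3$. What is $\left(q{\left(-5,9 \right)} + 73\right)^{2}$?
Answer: $4761$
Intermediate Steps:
$q{\left(U,u \right)} = -4$ ($q{\left(U,u \right)} = -9 + \left(2 - -3\right) = -9 + \left(2 + 3\right) = -9 + 5 = -4$)
$\left(q{\left(-5,9 \right)} + 73\right)^{2} = \left(-4 + 73\right)^{2} = 69^{2} = 4761$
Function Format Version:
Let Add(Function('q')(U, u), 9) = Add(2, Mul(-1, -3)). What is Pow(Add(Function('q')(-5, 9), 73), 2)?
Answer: 4761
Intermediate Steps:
Function('q')(U, u) = -4 (Function('q')(U, u) = Add(-9, Add(2, Mul(-1, -3))) = Add(-9, Add(2, 3)) = Add(-9, 5) = -4)
Pow(Add(Function('q')(-5, 9), 73), 2) = Pow(Add(-4, 73), 2) = Pow(69, 2) = 4761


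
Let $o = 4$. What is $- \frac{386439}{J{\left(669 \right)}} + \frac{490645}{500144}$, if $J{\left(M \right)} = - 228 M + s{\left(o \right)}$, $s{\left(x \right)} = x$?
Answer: $\frac{8378507743}{2383936376} \approx 3.5146$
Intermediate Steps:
$J{\left(M \right)} = 4 - 228 M$ ($J{\left(M \right)} = - 228 M + 4 = 4 - 228 M$)
$- \frac{386439}{J{\left(669 \right)}} + \frac{490645}{500144} = - \frac{386439}{4 - 152532} + \frac{490645}{500144} = - \frac{386439}{4 - 152532} + 490645 \cdot \frac{1}{500144} = - \frac{386439}{-152528} + \frac{490645}{500144} = \left(-386439\right) \left(- \frac{1}{152528}\right) + \frac{490645}{500144} = \frac{386439}{152528} + \frac{490645}{500144} = \frac{8378507743}{2383936376}$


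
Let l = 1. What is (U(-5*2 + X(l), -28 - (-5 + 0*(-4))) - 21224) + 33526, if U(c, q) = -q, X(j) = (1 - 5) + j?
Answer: 12325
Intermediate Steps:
X(j) = -4 + j
(U(-5*2 + X(l), -28 - (-5 + 0*(-4))) - 21224) + 33526 = (-(-28 - (-5 + 0*(-4))) - 21224) + 33526 = (-(-28 - (-5 + 0)) - 21224) + 33526 = (-(-28 - 1*(-5)) - 21224) + 33526 = (-(-28 + 5) - 21224) + 33526 = (-1*(-23) - 21224) + 33526 = (23 - 21224) + 33526 = -21201 + 33526 = 12325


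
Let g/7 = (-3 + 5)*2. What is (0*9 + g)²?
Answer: 784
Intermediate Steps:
g = 28 (g = 7*((-3 + 5)*2) = 7*(2*2) = 7*4 = 28)
(0*9 + g)² = (0*9 + 28)² = (0 + 28)² = 28² = 784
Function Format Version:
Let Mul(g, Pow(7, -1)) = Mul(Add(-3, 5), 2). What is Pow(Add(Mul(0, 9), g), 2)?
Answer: 784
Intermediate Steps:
g = 28 (g = Mul(7, Mul(Add(-3, 5), 2)) = Mul(7, Mul(2, 2)) = Mul(7, 4) = 28)
Pow(Add(Mul(0, 9), g), 2) = Pow(Add(Mul(0, 9), 28), 2) = Pow(Add(0, 28), 2) = Pow(28, 2) = 784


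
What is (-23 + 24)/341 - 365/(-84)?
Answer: 124549/28644 ≈ 4.3482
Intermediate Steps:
(-23 + 24)/341 - 365/(-84) = 1*(1/341) - 365*(-1/84) = 1/341 + 365/84 = 124549/28644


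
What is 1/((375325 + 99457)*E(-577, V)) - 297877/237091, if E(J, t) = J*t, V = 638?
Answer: -52062822472153655/41438669795550412 ≈ -1.2564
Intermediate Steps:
1/((375325 + 99457)*E(-577, V)) - 297877/237091 = 1/((375325 + 99457)*((-577*638))) - 297877/237091 = 1/(474782*(-368126)) - 297877*1/237091 = (1/474782)*(-1/368126) - 297877/237091 = -1/174779598532 - 297877/237091 = -52062822472153655/41438669795550412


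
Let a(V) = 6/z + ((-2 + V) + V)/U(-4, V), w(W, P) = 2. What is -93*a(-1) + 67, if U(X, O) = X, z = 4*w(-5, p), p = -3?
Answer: -383/4 ≈ -95.750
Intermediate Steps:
z = 8 (z = 4*2 = 8)
a(V) = 5/4 - V/2 (a(V) = 6/8 + ((-2 + V) + V)/(-4) = 6*(1/8) + (-2 + 2*V)*(-1/4) = 3/4 + (1/2 - V/2) = 5/4 - V/2)
-93*a(-1) + 67 = -93*(5/4 - 1/2*(-1)) + 67 = -93*(5/4 + 1/2) + 67 = -93*7/4 + 67 = -651/4 + 67 = -383/4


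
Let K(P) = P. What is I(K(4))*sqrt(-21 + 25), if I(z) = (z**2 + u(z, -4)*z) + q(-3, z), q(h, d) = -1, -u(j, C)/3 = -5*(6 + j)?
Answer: 1230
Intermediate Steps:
u(j, C) = 90 + 15*j (u(j, C) = -(-15)*(6 + j) = -3*(-30 - 5*j) = 90 + 15*j)
I(z) = -1 + z**2 + z*(90 + 15*z) (I(z) = (z**2 + (90 + 15*z)*z) - 1 = (z**2 + z*(90 + 15*z)) - 1 = -1 + z**2 + z*(90 + 15*z))
I(K(4))*sqrt(-21 + 25) = (-1 + 16*4**2 + 90*4)*sqrt(-21 + 25) = (-1 + 16*16 + 360)*sqrt(4) = (-1 + 256 + 360)*2 = 615*2 = 1230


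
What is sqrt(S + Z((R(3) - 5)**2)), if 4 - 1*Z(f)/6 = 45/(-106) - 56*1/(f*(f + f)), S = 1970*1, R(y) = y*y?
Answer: sqrt(359049242)/424 ≈ 44.690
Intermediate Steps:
R(y) = y**2
S = 1970
Z(f) = 1407/53 + 168/f**2 (Z(f) = 24 - 6*(45/(-106) - 56*1/(f*(f + f))) = 24 - 6*(45*(-1/106) - 56*1/(2*f**2)) = 24 - 6*(-45/106 - 56*1/(2*f**2)) = 24 - 6*(-45/106 - 28/f**2) = 24 + (135/53 + 168/f**2) = 1407/53 + 168/f**2)
sqrt(S + Z((R(3) - 5)**2)) = sqrt(1970 + (1407/53 + 168/((3**2 - 5)**2)**2)) = sqrt(1970 + (1407/53 + 168/((9 - 5)**2)**2)) = sqrt(1970 + (1407/53 + 168/(4**2)**2)) = sqrt(1970 + (1407/53 + 168/16**2)) = sqrt(1970 + (1407/53 + 168*(1/256))) = sqrt(1970 + (1407/53 + 21/32)) = sqrt(1970 + 46137/1696) = sqrt(3387257/1696) = sqrt(359049242)/424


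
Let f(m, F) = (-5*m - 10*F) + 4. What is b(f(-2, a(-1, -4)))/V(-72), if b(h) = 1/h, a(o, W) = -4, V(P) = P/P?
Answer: 1/54 ≈ 0.018519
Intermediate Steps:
V(P) = 1
f(m, F) = 4 - 10*F - 5*m (f(m, F) = (-10*F - 5*m) + 4 = 4 - 10*F - 5*m)
b(f(-2, a(-1, -4)))/V(-72) = 1/(4 - 10*(-4) - 5*(-2)*1) = 1/(4 + 40 + 10) = 1/54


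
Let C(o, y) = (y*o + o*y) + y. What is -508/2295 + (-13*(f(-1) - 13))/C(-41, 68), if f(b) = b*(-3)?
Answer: -3373/13770 ≈ -0.24495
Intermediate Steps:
f(b) = -3*b
C(o, y) = y + 2*o*y (C(o, y) = (o*y + o*y) + y = 2*o*y + y = y + 2*o*y)
-508/2295 + (-13*(f(-1) - 13))/C(-41, 68) = -508/2295 + (-13*(-3*(-1) - 13))/((68*(1 + 2*(-41)))) = -508*1/2295 + (-13*(3 - 13))/((68*(1 - 82))) = -508/2295 + (-13*(-10))/((68*(-81))) = -508/2295 + 130/(-5508) = -508/2295 + 130*(-1/5508) = -508/2295 - 65/2754 = -3373/13770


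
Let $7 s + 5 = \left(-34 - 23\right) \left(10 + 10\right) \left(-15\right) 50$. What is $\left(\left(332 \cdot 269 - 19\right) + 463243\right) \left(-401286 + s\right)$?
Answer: $- \frac{1079651395724}{7} \approx -1.5424 \cdot 10^{11}$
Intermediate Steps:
$s = \frac{854995}{7}$ ($s = - \frac{5}{7} + \frac{\left(-34 - 23\right) \left(10 + 10\right) \left(-15\right) 50}{7} = - \frac{5}{7} + \frac{\left(-57\right) 20 \left(-15\right) 50}{7} = - \frac{5}{7} + \frac{\left(-1140\right) \left(-15\right) 50}{7} = - \frac{5}{7} + \frac{17100 \cdot 50}{7} = - \frac{5}{7} + \frac{1}{7} \cdot 855000 = - \frac{5}{7} + \frac{855000}{7} = \frac{854995}{7} \approx 1.2214 \cdot 10^{5}$)
$\left(\left(332 \cdot 269 - 19\right) + 463243\right) \left(-401286 + s\right) = \left(\left(332 \cdot 269 - 19\right) + 463243\right) \left(-401286 + \frac{854995}{7}\right) = \left(\left(89308 - 19\right) + 463243\right) \left(- \frac{1954007}{7}\right) = \left(89289 + 463243\right) \left(- \frac{1954007}{7}\right) = 552532 \left(- \frac{1954007}{7}\right) = - \frac{1079651395724}{7}$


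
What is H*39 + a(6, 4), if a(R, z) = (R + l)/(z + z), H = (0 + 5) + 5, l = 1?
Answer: 3127/8 ≈ 390.88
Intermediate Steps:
H = 10 (H = 5 + 5 = 10)
a(R, z) = (1 + R)/(2*z) (a(R, z) = (R + 1)/(z + z) = (1 + R)/((2*z)) = (1 + R)*(1/(2*z)) = (1 + R)/(2*z))
H*39 + a(6, 4) = 10*39 + (½)*(1 + 6)/4 = 390 + (½)*(¼)*7 = 390 + 7/8 = 3127/8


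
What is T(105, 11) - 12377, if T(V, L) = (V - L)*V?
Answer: -2507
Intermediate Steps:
T(V, L) = V*(V - L)
T(105, 11) - 12377 = 105*(105 - 1*11) - 12377 = 105*(105 - 11) - 12377 = 105*94 - 12377 = 9870 - 12377 = -2507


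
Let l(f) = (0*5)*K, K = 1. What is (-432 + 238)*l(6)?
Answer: 0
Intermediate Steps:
l(f) = 0 (l(f) = (0*5)*1 = 0*1 = 0)
(-432 + 238)*l(6) = (-432 + 238)*0 = -194*0 = 0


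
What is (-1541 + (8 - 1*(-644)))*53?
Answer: -47117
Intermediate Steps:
(-1541 + (8 - 1*(-644)))*53 = (-1541 + (8 + 644))*53 = (-1541 + 652)*53 = -889*53 = -47117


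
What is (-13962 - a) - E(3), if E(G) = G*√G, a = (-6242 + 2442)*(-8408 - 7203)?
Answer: -59335762 - 3*√3 ≈ -5.9336e+7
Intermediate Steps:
a = 59321800 (a = -3800*(-15611) = 59321800)
E(G) = G^(3/2)
(-13962 - a) - E(3) = (-13962 - 1*59321800) - 3^(3/2) = (-13962 - 59321800) - 3*√3 = -59335762 - 3*√3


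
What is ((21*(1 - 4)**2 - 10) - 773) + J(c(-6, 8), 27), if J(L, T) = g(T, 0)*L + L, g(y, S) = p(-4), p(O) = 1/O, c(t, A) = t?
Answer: -1197/2 ≈ -598.50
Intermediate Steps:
p(O) = 1/O
g(y, S) = -1/4 (g(y, S) = 1/(-4) = -1/4)
J(L, T) = 3*L/4 (J(L, T) = -L/4 + L = 3*L/4)
((21*(1 - 4)**2 - 10) - 773) + J(c(-6, 8), 27) = ((21*(1 - 4)**2 - 10) - 773) + (3/4)*(-6) = ((21*(-3)**2 - 10) - 773) - 9/2 = ((21*9 - 10) - 773) - 9/2 = ((189 - 10) - 773) - 9/2 = (179 - 773) - 9/2 = -594 - 9/2 = -1197/2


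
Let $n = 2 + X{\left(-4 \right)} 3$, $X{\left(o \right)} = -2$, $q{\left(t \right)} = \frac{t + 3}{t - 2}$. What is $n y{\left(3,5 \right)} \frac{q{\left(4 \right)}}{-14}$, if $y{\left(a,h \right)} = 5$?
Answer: $5$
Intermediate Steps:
$q{\left(t \right)} = \frac{3 + t}{-2 + t}$
$n = -4$ ($n = 2 - 6 = -4$)
$n y{\left(3,5 \right)} \frac{q{\left(4 \right)}}{-14} = \left(-4\right) 5 \frac{\frac{1}{-2 + 4} \left(3 + 4\right)}{-14} = - 20 \cdot \frac{1}{2} \cdot 7 \left(- \frac{1}{14}\right) = - 20 \cdot \frac{7}{2} \left(- \frac{1}{14}\right) = \left(-20\right) \left(- \frac{1}{4}\right) = 5$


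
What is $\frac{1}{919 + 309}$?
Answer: $\frac{1}{1228} \approx 0.00081433$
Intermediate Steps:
$\frac{1}{919 + 309} = \frac{1}{1228}$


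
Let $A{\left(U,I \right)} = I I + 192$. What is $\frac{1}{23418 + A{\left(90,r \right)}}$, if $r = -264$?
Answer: $\frac{1}{93306} \approx 1.0717 \cdot 10^{-5}$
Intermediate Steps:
$A{\left(U,I \right)} = 192 + I^{2}$ ($A{\left(U,I \right)} = I^{2} + 192 = 192 + I^{2}$)
$\frac{1}{23418 + A{\left(90,r \right)}} = \frac{1}{23418 + \left(192 + \left(-264\right)^{2}\right)} = \frac{1}{23418 + \left(192 + 69696\right)} = \frac{1}{23418 + 69888} = \frac{1}{93306}$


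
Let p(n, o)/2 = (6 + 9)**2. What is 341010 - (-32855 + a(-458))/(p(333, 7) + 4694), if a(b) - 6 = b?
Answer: 1754188747/5144 ≈ 3.4102e+5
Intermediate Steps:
p(n, o) = 450 (p(n, o) = 2*(6 + 9)**2 = 2*15**2 = 2*225 = 450)
a(b) = 6 + b
341010 - (-32855 + a(-458))/(p(333, 7) + 4694) = 341010 - (-32855 + (6 - 458))/(450 + 4694) = 341010 - (-32855 - 452)/5144 = 341010 - (-33307)/5144 = 341010 - 1*(-33307/5144) = 341010 + 33307/5144 = 1754188747/5144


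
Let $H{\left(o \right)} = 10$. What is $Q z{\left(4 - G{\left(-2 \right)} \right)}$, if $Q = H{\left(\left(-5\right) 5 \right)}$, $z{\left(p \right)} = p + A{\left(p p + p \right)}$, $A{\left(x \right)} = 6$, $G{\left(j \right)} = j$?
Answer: $120$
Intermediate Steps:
$z{\left(p \right)} = 6 + p$ ($z{\left(p \right)} = p + 6 = 6 + p$)
$Q = 10$
$Q z{\left(4 - G{\left(-2 \right)} \right)} = 10 \left(6 + \left(4 - -2\right)\right) = 10 \left(6 + \left(4 + 2\right)\right) = 10 \left(6 + 6\right) = 10 \cdot 12 = 120$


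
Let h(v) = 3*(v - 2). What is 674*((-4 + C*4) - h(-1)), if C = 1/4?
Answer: 4044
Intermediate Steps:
h(v) = -6 + 3*v (h(v) = 3*(-2 + v) = -6 + 3*v)
C = 1/4 ≈ 0.25000
674*((-4 + C*4) - h(-1)) = 674*((-4 + (1/4)*4) - (-6 + 3*(-1))) = 674*((-4 + 1) - (-6 - 3)) = 674*(-3 - 1*(-9)) = 674*(-3 + 9) = 674*6 = 4044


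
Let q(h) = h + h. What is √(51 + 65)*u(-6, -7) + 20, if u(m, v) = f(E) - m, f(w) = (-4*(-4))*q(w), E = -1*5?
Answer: 20 - 308*√29 ≈ -1638.6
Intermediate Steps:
q(h) = 2*h
E = -5
f(w) = 32*w (f(w) = (-4*(-4))*(2*w) = 16*(2*w) = 32*w)
u(m, v) = -160 - m (u(m, v) = 32*(-5) - m = -160 - m)
√(51 + 65)*u(-6, -7) + 20 = √(51 + 65)*(-160 - 1*(-6)) + 20 = √116*(-160 + 6) + 20 = (2*√29)*(-154) + 20 = -308*√29 + 20 = 20 - 308*√29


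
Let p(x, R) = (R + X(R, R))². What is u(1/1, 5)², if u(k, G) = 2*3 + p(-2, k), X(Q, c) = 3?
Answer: 484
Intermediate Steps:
p(x, R) = (3 + R)² (p(x, R) = (R + 3)² = (3 + R)²)
u(k, G) = 6 + (3 + k)² (u(k, G) = 2*3 + (3 + k)² = 6 + (3 + k)²)
u(1/1, 5)² = (6 + (3 + 1/1)²)² = (6 + (3 + 1)²)² = (6 + 4²)² = (6 + 16)² = 22² = 484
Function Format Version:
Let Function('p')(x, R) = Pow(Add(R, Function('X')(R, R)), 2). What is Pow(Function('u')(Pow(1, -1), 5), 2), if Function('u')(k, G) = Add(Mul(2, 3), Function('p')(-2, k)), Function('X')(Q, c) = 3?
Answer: 484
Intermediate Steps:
Function('p')(x, R) = Pow(Add(3, R), 2) (Function('p')(x, R) = Pow(Add(R, 3), 2) = Pow(Add(3, R), 2))
Function('u')(k, G) = Add(6, Pow(Add(3, k), 2)) (Function('u')(k, G) = Add(Mul(2, 3), Pow(Add(3, k), 2)) = Add(6, Pow(Add(3, k), 2)))
Pow(Function('u')(Pow(1, -1), 5), 2) = Pow(Add(6, Pow(Add(3, Pow(1, -1)), 2)), 2) = Pow(Add(6, Pow(Add(3, 1), 2)), 2) = Pow(Add(6, Pow(4, 2)), 2) = Pow(Add(6, 16), 2) = Pow(22, 2) = 484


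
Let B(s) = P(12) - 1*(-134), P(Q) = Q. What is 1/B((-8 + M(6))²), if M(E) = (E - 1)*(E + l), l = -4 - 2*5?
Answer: 1/146 ≈ 0.0068493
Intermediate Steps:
l = -14 (l = -4 - 1*10 = -4 - 10 = -14)
M(E) = (-1 + E)*(-14 + E) (M(E) = (E - 1)*(E - 14) = (-1 + E)*(-14 + E))
B(s) = 146 (B(s) = 12 - 1*(-134) = 12 + 134 = 146)
1/B((-8 + M(6))²) = 1/146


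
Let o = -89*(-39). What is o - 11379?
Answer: -7908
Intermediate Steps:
o = 3471
o - 11379 = 3471 - 11379 = -7908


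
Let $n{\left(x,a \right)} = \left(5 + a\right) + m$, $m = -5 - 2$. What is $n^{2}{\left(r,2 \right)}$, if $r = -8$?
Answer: $0$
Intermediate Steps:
$m = -7$ ($m = -5 - 2 = -7$)
$n{\left(x,a \right)} = -2 + a$ ($n{\left(x,a \right)} = \left(5 + a\right) - 7 = -2 + a$)
$n^{2}{\left(r,2 \right)} = \left(-2 + 2\right)^{2} = 0^{2} = 0$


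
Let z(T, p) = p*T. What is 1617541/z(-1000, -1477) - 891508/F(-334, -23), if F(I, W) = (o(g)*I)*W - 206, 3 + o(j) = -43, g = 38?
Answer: 944342113849/261117353000 ≈ 3.6165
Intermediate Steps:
o(j) = -46 (o(j) = -3 - 43 = -46)
F(I, W) = -206 - 46*I*W (F(I, W) = (-46*I)*W - 206 = -46*I*W - 206 = -206 - 46*I*W)
z(T, p) = T*p
1617541/z(-1000, -1477) - 891508/F(-334, -23) = 1617541/((-1000*(-1477))) - 891508/(-206 - 46*(-334)*(-23)) = 1617541/1477000 - 891508/(-206 - 353372) = 1617541*(1/1477000) - 891508/(-353578) = 1617541/1477000 - 891508*(-1/353578) = 1617541/1477000 + 445754/176789 = 944342113849/261117353000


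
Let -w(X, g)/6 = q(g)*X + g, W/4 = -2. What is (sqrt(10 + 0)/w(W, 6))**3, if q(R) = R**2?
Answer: 5*sqrt(10)/2421982944 ≈ 6.5283e-9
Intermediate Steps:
W = -8 (W = 4*(-2) = -8)
w(X, g) = -6*g - 6*X*g**2 (w(X, g) = -6*(g**2*X + g) = -6*(X*g**2 + g) = -6*(g + X*g**2) = -6*g - 6*X*g**2)
(sqrt(10 + 0)/w(W, 6))**3 = (sqrt(10 + 0)/((6*6*(-1 - 1*(-8)*6))))**3 = (sqrt(10)/((6*6*(-1 + 48))))**3 = (sqrt(10)/((6*6*47)))**3 = (sqrt(10)/1692)**3 = 5*sqrt(10)/2421982944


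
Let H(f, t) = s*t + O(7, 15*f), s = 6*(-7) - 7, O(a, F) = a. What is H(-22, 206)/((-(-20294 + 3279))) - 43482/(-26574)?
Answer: 78632382/75359435 ≈ 1.0434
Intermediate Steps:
s = -49 (s = -42 - 7 = -49)
H(f, t) = 7 - 49*t (H(f, t) = -49*t + 7 = 7 - 49*t)
H(-22, 206)/((-(-20294 + 3279))) - 43482/(-26574) = (7 - 49*206)/((-(-20294 + 3279))) - 43482/(-26574) = (7 - 10094)/((-1*(-17015))) - 43482*(-1/26574) = -10087/17015 + 7247/4429 = 78632382/75359435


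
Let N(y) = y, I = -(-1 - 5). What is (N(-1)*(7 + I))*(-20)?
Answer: 260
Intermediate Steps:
I = 6 (I = -1*(-6) = 6)
(N(-1)*(7 + I))*(-20) = -(7 + 6)*(-20) = -1*13*(-20) = -13*(-20) = 260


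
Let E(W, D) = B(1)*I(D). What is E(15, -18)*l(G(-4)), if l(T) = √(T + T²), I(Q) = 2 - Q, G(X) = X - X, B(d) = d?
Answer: 0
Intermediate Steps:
G(X) = 0
E(W, D) = 2 - D (E(W, D) = 1*(2 - D) = 2 - D)
E(15, -18)*l(G(-4)) = (2 - 1*(-18))*√(0*(1 + 0)) = (2 + 18)*√(0*1) = 20*√0 = 20*0 = 0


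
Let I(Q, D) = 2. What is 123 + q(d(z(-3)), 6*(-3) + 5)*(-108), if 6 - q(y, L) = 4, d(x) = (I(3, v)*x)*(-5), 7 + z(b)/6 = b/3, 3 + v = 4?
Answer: -93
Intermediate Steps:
v = 1 (v = -3 + 4 = 1)
z(b) = -42 + 2*b (z(b) = -42 + 6*(b/3) = -42 + 2*b)
d(x) = -10*x (d(x) = (2*x)*(-5) = -10*x)
q(y, L) = 2 (q(y, L) = 6 - 1*4 = 6 - 4 = 2)
123 + q(d(z(-3)), 6*(-3) + 5)*(-108) = 123 + 2*(-108) = 123 - 216 = -93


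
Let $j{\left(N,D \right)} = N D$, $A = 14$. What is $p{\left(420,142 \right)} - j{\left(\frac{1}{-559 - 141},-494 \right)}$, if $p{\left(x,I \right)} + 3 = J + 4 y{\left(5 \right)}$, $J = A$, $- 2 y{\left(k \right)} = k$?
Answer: $\frac{103}{350} \approx 0.29429$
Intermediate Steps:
$j{\left(N,D \right)} = D N$
$y{\left(k \right)} = - \frac{k}{2}$
$J = 14$
$p{\left(x,I \right)} = 1$ ($p{\left(x,I \right)} = -3 + \left(14 + 4 \left(\left(- \frac{1}{2}\right) 5\right)\right) = -3 + \left(14 + 4 \left(- \frac{5}{2}\right)\right) = -3 + \left(14 - 10\right) = -3 + 4 = 1$)
$p{\left(420,142 \right)} - j{\left(\frac{1}{-559 - 141},-494 \right)} = 1 - - \frac{494}{-559 - 141} = 1 - - \frac{494}{-700} = 1 - \left(-494\right) \left(- \frac{1}{700}\right) = 1 - \frac{247}{350} = \frac{103}{350}$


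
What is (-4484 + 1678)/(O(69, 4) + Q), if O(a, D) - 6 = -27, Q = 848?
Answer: -2806/827 ≈ -3.3930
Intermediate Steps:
O(a, D) = -21 (O(a, D) = 6 - 27 = -21)
(-4484 + 1678)/(O(69, 4) + Q) = (-4484 + 1678)/(-21 + 848) = -2806/827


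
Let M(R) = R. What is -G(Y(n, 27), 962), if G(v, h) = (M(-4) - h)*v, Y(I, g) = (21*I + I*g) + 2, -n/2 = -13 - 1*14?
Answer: 2505804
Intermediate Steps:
n = 54 (n = -2*(-13 - 1*14) = -2*(-13 - 14) = -2*(-27) = 54)
Y(I, g) = 2 + 21*I + I*g
G(v, h) = v*(-4 - h) (G(v, h) = (-4 - h)*v = v*(-4 - h))
-G(Y(n, 27), 962) = -(-1)*(2 + 21*54 + 54*27)*(4 + 962) = -(-1)*(2 + 1134 + 1458)*966 = -(-1)*2594*966 = -1*(-2505804) = 2505804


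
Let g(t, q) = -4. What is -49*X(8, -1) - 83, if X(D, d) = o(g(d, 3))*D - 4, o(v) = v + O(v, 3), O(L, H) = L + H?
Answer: 2073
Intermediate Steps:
O(L, H) = H + L
o(v) = 3 + 2*v (o(v) = v + (3 + v) = 3 + 2*v)
X(D, d) = -4 - 5*D (X(D, d) = (3 + 2*(-4))*D - 4 = (3 - 8)*D - 4 = -5*D - 4 = -4 - 5*D)
-49*X(8, -1) - 83 = -49*(-4 - 5*8) - 83 = -49*(-4 - 40) - 83 = -49*(-44) - 83 = 2156 - 83 = 2073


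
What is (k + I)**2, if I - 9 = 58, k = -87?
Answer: 400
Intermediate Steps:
I = 67 (I = 9 + 58 = 67)
(k + I)**2 = (-87 + 67)**2 = (-20)**2 = 400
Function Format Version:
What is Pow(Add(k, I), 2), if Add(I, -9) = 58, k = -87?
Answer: 400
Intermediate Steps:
I = 67 (I = Add(9, 58) = 67)
Pow(Add(k, I), 2) = Pow(Add(-87, 67), 2) = Pow(-20, 2) = 400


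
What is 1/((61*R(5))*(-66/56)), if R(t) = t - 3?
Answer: -14/2013 ≈ -0.0069548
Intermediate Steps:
R(t) = -3 + t
1/((61*R(5))*(-66/56)) = 1/((61*(-3 + 5))*(-66/56)) = 1/((61*2)*(-66*1/56)) = 1/(122*(-33/28)) = 1/(-2013/14) = -14/2013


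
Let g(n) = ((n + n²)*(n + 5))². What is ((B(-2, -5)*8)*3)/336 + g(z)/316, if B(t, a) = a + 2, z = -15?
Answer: 15434763/1106 ≈ 13955.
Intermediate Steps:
B(t, a) = 2 + a
g(n) = (5 + n)²*(n + n²)² (g(n) = ((n + n²)*(5 + n))² = ((5 + n)*(n + n²))² = (5 + n)²*(n + n²)²)
((B(-2, -5)*8)*3)/336 + g(z)/316 = (((2 - 5)*8)*3)/336 + ((-15)²*(1 - 15)²*(5 - 15)²)/316 = (-3*8*3)*(1/336) + (225*(-14)²*(-10)²)*(1/316) = -24*3*(1/336) + (225*196*100)*(1/316) = -72*1/336 + 4410000*(1/316) = -3/14 + 1102500/79 = 15434763/1106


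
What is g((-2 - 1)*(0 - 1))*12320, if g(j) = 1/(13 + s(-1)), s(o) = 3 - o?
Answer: 12320/17 ≈ 724.71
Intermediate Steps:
g(j) = 1/17 (g(j) = 1/(13 + (3 - 1*(-1))) = 1/(13 + (3 + 1)) = 1/(13 + 4) = 1/17)
g((-2 - 1)*(0 - 1))*12320 = (1/17)*12320 = 12320/17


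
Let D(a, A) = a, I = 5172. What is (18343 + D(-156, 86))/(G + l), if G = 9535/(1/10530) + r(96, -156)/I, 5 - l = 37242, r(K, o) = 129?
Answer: 31354388/173031523655 ≈ 0.00018121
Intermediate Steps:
l = -37237 (l = 5 - 1*37242 = 5 - 37242 = -37237)
G = 173095720243/1724 (G = 9535/(1/10530) + 129/5172 = 9535/(1/10530) + 129*(1/5172) = 9535*10530 + 43/1724 = 100403550 + 43/1724 = 173095720243/1724 ≈ 1.0040e+8)
(18343 + D(-156, 86))/(G + l) = (18343 - 156)/(173095720243/1724 - 37237) = 18187/(173031523655/1724) = 18187*(1724/173031523655) = 31354388/173031523655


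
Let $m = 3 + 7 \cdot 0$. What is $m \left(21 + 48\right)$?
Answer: $207$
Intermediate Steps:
$m = 3$ ($m = 3 + 0 = 3$)
$m \left(21 + 48\right) = 3 \left(21 + 48\right) = 3 \cdot 69 = 207$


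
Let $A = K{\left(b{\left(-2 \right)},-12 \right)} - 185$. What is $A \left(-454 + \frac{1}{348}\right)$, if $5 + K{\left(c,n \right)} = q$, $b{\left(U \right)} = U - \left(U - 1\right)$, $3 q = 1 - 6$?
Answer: $\frac{90844825}{1044} \approx 87016.0$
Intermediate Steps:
$q = - \frac{5}{3}$ ($q = \frac{1 - 6}{3} = \frac{1}{3} \left(-5\right) = - \frac{5}{3} \approx -1.6667$)
$b{\left(U \right)} = 1$ ($b{\left(U \right)} = U - \left(-1 + U\right) = 1$)
$K{\left(c,n \right)} = - \frac{20}{3}$ ($K{\left(c,n \right)} = -5 - \frac{5}{3} = - \frac{20}{3}$)
$A = - \frac{575}{3}$ ($A = - \frac{20}{3} - 185 = - \frac{575}{3} \approx -191.67$)
$A \left(-454 + \frac{1}{348}\right) = - \frac{575 \left(-454 + \frac{1}{348}\right)}{3} = \left(- \frac{575}{3}\right) \left(- \frac{157991}{348}\right) = \frac{90844825}{1044}$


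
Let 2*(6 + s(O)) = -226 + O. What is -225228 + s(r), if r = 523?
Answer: -450171/2 ≈ -2.2509e+5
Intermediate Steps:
s(O) = -119 + O/2 (s(O) = -6 + (-226 + O)/2 = -6 + (-113 + O/2) = -119 + O/2)
-225228 + s(r) = -225228 + (-119 + (½)*523) = -225228 + (-119 + 523/2) = -225228 + 285/2 = -450171/2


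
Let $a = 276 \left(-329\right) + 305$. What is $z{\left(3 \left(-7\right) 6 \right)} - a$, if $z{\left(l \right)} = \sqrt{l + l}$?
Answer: $90499 + 6 i \sqrt{7} \approx 90499.0 + 15.875 i$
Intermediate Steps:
$z{\left(l \right)} = \sqrt{2} \sqrt{l}$ ($z{\left(l \right)} = \sqrt{2 l} = \sqrt{2} \sqrt{l}$)
$a = -90499$ ($a = -90804 + 305 = -90499$)
$z{\left(3 \left(-7\right) 6 \right)} - a = \sqrt{2} \sqrt{3 \left(-7\right) 6} - -90499 = \sqrt{2} \sqrt{\left(-21\right) 6} + 90499 = \sqrt{2} \sqrt{-126} + 90499 = \sqrt{2} \cdot 3 i \sqrt{14} + 90499 = 6 i \sqrt{7} + 90499 = 90499 + 6 i \sqrt{7}$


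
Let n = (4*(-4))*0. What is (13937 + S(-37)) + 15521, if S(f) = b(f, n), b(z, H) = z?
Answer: 29421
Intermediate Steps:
n = 0 (n = -16*0 = 0)
S(f) = f
(13937 + S(-37)) + 15521 = (13937 - 37) + 15521 = 13900 + 15521 = 29421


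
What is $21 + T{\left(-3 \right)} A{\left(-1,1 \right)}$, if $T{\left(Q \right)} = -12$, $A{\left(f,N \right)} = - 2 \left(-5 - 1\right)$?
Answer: $-123$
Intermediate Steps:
$A{\left(f,N \right)} = 12$ ($A{\left(f,N \right)} = \left(-2\right) \left(-6\right) = 12$)
$21 + T{\left(-3 \right)} A{\left(-1,1 \right)} = 21 - 144 = -123$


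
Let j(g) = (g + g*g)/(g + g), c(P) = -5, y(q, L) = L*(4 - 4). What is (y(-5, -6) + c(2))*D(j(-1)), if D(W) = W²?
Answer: 0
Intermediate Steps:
y(q, L) = 0 (y(q, L) = L*0 = 0)
j(g) = (g + g²)/(2*g) (j(g) = (g + g²)/((2*g)) = (g + g²)*(1/(2*g)) = (g + g²)/(2*g))
(y(-5, -6) + c(2))*D(j(-1)) = (0 - 5)*(½ + (½)*(-1))² = -5*(½ - ½)² = -5*0² = -5*0 = 0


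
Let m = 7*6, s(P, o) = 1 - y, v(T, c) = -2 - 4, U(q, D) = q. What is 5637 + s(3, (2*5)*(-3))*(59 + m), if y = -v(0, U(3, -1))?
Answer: 5132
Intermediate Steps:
v(T, c) = -6
y = 6 (y = -1*(-6) = 6)
s(P, o) = -5 (s(P, o) = 1 - 1*6 = 1 - 6 = -5)
m = 42
5637 + s(3, (2*5)*(-3))*(59 + m) = 5637 - 5*(59 + 42) = 5637 - 5*101 = 5637 - 505 = 5132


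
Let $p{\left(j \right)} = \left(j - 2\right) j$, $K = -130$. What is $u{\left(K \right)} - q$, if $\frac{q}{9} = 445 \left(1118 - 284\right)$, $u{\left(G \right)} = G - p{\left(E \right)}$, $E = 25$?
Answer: $-3340875$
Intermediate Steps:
$p{\left(j \right)} = j \left(-2 + j\right)$ ($p{\left(j \right)} = \left(-2 + j\right) j = j \left(-2 + j\right)$)
$u{\left(G \right)} = -575 + G$ ($u{\left(G \right)} = G - 25 \left(-2 + 25\right) = G - 25 \cdot 23 = G - 575 = -575 + G$)
$q = 3340170$ ($q = 9 \cdot 445 \left(1118 - 284\right) = 9 \cdot 445 \cdot 834 = 9 \cdot 371130 = 3340170$)
$u{\left(K \right)} - q = \left(-575 - 130\right) - 3340170 = -705 - 3340170 = -3340875$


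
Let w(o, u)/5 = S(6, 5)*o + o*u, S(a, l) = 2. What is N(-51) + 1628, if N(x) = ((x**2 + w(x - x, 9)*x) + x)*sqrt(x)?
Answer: 1628 + 2550*I*sqrt(51) ≈ 1628.0 + 18211.0*I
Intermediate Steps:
w(o, u) = 10*o + 5*o*u (w(o, u) = 5*(2*o + o*u) = 10*o + 5*o*u)
N(x) = sqrt(x)*(x + x**2) (N(x) = ((x**2 + (5*(x - x)*(2 + 9))*x) + x)*sqrt(x) = ((x**2 + (5*0*11)*x) + x)*sqrt(x) = ((x**2 + 0*x) + x)*sqrt(x) = ((x**2 + 0) + x)*sqrt(x) = (x**2 + x)*sqrt(x) = (x + x**2)*sqrt(x) = sqrt(x)*(x + x**2))
N(-51) + 1628 = (-51)**(3/2)*(1 - 51) + 1628 = -51*I*sqrt(51)*(-50) + 1628 = 2550*I*sqrt(51) + 1628 = 1628 + 2550*I*sqrt(51)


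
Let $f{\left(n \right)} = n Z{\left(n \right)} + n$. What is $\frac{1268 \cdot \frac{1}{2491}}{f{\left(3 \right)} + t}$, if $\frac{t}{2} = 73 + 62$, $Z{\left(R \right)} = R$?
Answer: $\frac{634}{351231} \approx 0.0018051$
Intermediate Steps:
$f{\left(n \right)} = n + n^{2}$ ($f{\left(n \right)} = n n + n = n^{2} + n = n + n^{2}$)
$t = 270$ ($t = 2 \left(73 + 62\right) = 2 \cdot 135 = 270$)
$\frac{1268 \cdot \frac{1}{2491}}{f{\left(3 \right)} + t} = \frac{1268 \cdot \frac{1}{2491}}{3 \left(1 + 3\right) + 270} = \frac{1268 \cdot \frac{1}{2491}}{3 \cdot 4 + 270} = \frac{1}{12 + 270} \cdot \frac{1268}{2491} = \frac{1}{282} \cdot \frac{1268}{2491} = \frac{634}{351231}$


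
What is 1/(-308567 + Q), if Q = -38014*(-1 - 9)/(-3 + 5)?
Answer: -1/118497 ≈ -8.4390e-6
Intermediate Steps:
Q = 190070 (Q = -(-380140)/2 = -38014*(-5) = 190070)
1/(-308567 + Q) = 1/(-308567 + 190070) = 1/(-118497) = -1/118497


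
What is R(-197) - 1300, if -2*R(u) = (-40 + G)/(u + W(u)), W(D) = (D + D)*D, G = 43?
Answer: -67098201/51614 ≈ -1300.0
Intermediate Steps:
W(D) = 2*D² (W(D) = (2*D)*D = 2*D²)
R(u) = -3/(2*(u + 2*u²)) (R(u) = -(-40 + 43)/(2*(u + 2*u²)) = -3/(2*(u + 2*u²)))
R(-197) - 1300 = -3/2/(-197*(1 + 2*(-197))) - 1300 = -3/2*(-1/197)/(1 - 394) - 1300 = -3/2*(-1/197)/(-393) - 1300 = -3/2*(-1/197)*(-1/393) - 1300 = -1/51614 - 1300 = -67098201/51614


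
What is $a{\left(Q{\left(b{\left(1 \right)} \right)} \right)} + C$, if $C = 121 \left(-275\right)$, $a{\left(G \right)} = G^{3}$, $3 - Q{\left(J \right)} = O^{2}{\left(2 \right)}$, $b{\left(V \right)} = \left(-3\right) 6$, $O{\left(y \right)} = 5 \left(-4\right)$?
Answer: $-62604048$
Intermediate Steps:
$O{\left(y \right)} = -20$
$b{\left(V \right)} = -18$
$Q{\left(J \right)} = -397$ ($Q{\left(J \right)} = 3 - \left(-20\right)^{2} = 3 - 400 = -397$)
$C = -33275$
$a{\left(Q{\left(b{\left(1 \right)} \right)} \right)} + C = \left(-397\right)^{3} - 33275 = -62570773 - 33275 = -62604048$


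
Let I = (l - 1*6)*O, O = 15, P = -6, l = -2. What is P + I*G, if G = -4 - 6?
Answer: 1194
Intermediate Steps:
G = -10
I = -120 (I = (-2 - 1*6)*15 = (-2 - 6)*15 = -8*15 = -120)
P + I*G = -6 - 120*(-10) = -6 + 1200 = 1194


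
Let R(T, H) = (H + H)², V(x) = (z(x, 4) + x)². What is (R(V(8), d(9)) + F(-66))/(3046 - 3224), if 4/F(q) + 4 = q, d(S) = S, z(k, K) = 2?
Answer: -5669/3115 ≈ -1.8199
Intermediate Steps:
F(q) = 4/(-4 + q)
V(x) = (2 + x)²
R(T, H) = 4*H² (R(T, H) = (2*H)² = 4*H²)
(R(V(8), d(9)) + F(-66))/(3046 - 3224) = (4*9² + 4/(-4 - 66))/(3046 - 3224) = (4*81 + 4/(-70))/(-178) = (324 + 4*(-1/70))*(-1/178) = (324 - 2/35)*(-1/178) = (11338/35)*(-1/178) = -5669/3115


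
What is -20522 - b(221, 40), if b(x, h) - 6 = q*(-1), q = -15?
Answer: -20543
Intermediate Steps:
b(x, h) = 21 (b(x, h) = 6 - 15*(-1) = 6 + 15 = 21)
-20522 - b(221, 40) = -20522 - 1*21 = -20522 - 21 = -20543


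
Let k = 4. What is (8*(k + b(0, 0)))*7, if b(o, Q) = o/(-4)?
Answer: 224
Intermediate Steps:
b(o, Q) = -o/4 (b(o, Q) = o*(-¼) = -o/4)
(8*(k + b(0, 0)))*7 = (8*(4 - ¼*0))*7 = (8*(4 + 0))*7 = (8*4)*7 = 32*7 = 224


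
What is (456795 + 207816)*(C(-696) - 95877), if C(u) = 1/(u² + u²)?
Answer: -20578285186464031/322944 ≈ -6.3721e+10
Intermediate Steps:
C(u) = 1/(2*u²)
(456795 + 207816)*(C(-696) - 95877) = (456795 + 207816)*((½)/(-696)² - 95877) = 664611*((½)*(1/484416) - 95877) = 664611*(1/968832 - 95877) = 664611*(-92888705663/968832) = -20578285186464031/322944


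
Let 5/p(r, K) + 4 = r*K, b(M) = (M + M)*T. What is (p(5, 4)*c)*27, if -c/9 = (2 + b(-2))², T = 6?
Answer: -147015/4 ≈ -36754.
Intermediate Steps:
b(M) = 12*M (b(M) = (M + M)*6 = (2*M)*6 = 12*M)
p(r, K) = 5/(-4 + K*r) (p(r, K) = 5/(-4 + r*K) = 5/(-4 + K*r))
c = -4356 (c = -9*(2 + 12*(-2))² = -9*(2 - 24)² = -9*(-22)² = -9*484 = -4356)
(p(5, 4)*c)*27 = ((5/(-4 + 4*5))*(-4356))*27 = ((5/(-4 + 20))*(-4356))*27 = ((5/16)*(-4356))*27 = -5445/4*27 = -147015/4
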